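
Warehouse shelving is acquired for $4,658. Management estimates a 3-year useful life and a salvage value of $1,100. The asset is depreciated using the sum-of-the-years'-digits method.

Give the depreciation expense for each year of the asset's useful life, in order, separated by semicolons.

$1,779; $1,186; $593

Depreciable base = $4,658 − $1,100 = $3,558.
Sum of the years' digits = 3+2+1 = 6.
Year 1: $3,558 × 3/6 = $1,779. Book value $2,879.
Year 2: $3,558 × 2/6 = $1,186. Book value $1,693.
Year 3: $3,558 × 1/6 = $593. Book value $1,100.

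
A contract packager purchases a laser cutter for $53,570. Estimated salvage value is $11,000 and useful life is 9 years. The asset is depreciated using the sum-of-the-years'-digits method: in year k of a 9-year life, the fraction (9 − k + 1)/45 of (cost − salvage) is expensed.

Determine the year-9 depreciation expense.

$946

Depreciable base = $53,570 − $11,000 = $42,570.
Sum of the years' digits = 9+8+7+6+5+4+3+2+1 = 45.
Year 1: $42,570 × 9/45 = $8,514. Book value $45,056.
Year 2: $42,570 × 8/45 = $7,568. Book value $37,488.
Year 3: $42,570 × 7/45 = $6,622. Book value $30,866.
Year 4: $42,570 × 6/45 = $5,676. Book value $25,190.
Year 5: $42,570 × 5/45 = $4,730. Book value $20,460.
Year 6: $42,570 × 4/45 = $3,784. Book value $16,676.
Year 7: $42,570 × 3/45 = $2,838. Book value $13,838.
Year 8: $42,570 × 2/45 = $1,892. Book value $11,946.
Year 9: $42,570 × 1/45 = $946. Book value $11,000.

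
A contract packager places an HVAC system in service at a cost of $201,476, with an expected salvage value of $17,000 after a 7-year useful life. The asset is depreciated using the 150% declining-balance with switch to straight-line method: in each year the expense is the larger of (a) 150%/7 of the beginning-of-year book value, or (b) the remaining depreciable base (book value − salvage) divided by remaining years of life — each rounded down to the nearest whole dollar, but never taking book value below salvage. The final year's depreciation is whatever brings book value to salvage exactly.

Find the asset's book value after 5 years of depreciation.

$56,858

Depreciable base = $201,476 − $17,000 = $184,476.
Year 1: DB = ⌊$201,476 × 150%/7⌋ = $43,173; SL = ⌊$184,476/7⌋ = $26,353 → take DB $43,173. Book value $158,303.
Year 2: DB = ⌊$158,303 × 150%/7⌋ = $33,922; SL = ⌊$141,303/6⌋ = $23,550 → take DB $33,922. Book value $124,381.
Year 3: DB = ⌊$124,381 × 150%/7⌋ = $26,653; SL = ⌊$107,381/5⌋ = $21,476 → take DB $26,653. Book value $97,728.
Year 4: DB = ⌊$97,728 × 150%/7⌋ = $20,941; SL = ⌊$80,728/4⌋ = $20,182 → take DB $20,941. Book value $76,787.
Year 5: DB = ⌊$76,787 × 150%/7⌋ = $16,454; SL = ⌊$59,787/3⌋ = $19,929 → take SL $19,929. Book value $56,858.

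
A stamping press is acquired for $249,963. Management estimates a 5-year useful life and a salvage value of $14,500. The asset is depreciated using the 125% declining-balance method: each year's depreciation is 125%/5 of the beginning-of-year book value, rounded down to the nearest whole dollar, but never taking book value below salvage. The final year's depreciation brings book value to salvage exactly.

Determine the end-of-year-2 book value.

$140,605

Depreciable base = $249,963 − $14,500 = $235,463.
Year 1: ⌊$249,963 × 125%/5⌋ = $62,490. Book value $187,473.
Year 2: ⌊$187,473 × 125%/5⌋ = $46,868. Book value $140,605.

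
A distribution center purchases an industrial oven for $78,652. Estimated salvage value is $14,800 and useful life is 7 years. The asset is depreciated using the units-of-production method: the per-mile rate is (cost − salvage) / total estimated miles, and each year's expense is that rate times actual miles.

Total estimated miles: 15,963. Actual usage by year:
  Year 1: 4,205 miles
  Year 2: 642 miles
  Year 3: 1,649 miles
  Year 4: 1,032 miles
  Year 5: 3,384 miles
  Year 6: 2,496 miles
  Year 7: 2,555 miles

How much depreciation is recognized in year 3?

Depreciable base = $78,652 − $14,800 = $63,852.
Rate = $63,852 / 15,963 miles = $4 per mile.
Year 1: 4,205 × $4 = $16,820. Book value $61,832.
Year 2: 642 × $4 = $2,568. Book value $59,264.
Year 3: 1,649 × $4 = $6,596. Book value $52,668.

$6,596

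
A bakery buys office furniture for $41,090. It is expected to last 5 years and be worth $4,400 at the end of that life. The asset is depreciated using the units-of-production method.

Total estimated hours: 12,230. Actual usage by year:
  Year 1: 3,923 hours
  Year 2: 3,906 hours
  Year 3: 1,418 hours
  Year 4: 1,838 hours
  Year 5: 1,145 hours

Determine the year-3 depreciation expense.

$4,254

Depreciable base = $41,090 − $4,400 = $36,690.
Rate = $36,690 / 12,230 hours = $3 per hour.
Year 1: 3,923 × $3 = $11,769. Book value $29,321.
Year 2: 3,906 × $3 = $11,718. Book value $17,603.
Year 3: 1,418 × $3 = $4,254. Book value $13,349.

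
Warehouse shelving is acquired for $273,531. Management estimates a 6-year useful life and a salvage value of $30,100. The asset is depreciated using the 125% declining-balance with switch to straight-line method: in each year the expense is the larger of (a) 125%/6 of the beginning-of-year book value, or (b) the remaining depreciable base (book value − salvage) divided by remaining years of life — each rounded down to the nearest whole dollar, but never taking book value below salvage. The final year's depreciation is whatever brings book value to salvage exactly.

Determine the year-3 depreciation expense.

Depreciable base = $273,531 − $30,100 = $243,431.
Year 1: DB = ⌊$273,531 × 125%/6⌋ = $56,985; SL = ⌊$243,431/6⌋ = $40,571 → take DB $56,985. Book value $216,546.
Year 2: DB = ⌊$216,546 × 125%/6⌋ = $45,113; SL = ⌊$186,446/5⌋ = $37,289 → take DB $45,113. Book value $171,433.
Year 3: DB = ⌊$171,433 × 125%/6⌋ = $35,715; SL = ⌊$141,333/4⌋ = $35,333 → take DB $35,715. Book value $135,718.

$35,715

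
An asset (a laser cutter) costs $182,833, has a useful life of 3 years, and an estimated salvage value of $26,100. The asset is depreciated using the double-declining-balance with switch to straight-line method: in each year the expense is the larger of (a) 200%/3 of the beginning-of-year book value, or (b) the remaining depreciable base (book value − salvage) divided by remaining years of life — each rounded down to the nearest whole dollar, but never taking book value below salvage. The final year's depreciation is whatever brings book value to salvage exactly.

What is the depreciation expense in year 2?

$34,845

Depreciable base = $182,833 − $26,100 = $156,733.
Year 1: DB = ⌊$182,833 × 200%/3⌋ = $121,888; SL = ⌊$156,733/3⌋ = $52,244 → take DB $121,888. Book value $60,945.
Year 2: DB = ⌊$60,945 × 200%/3⌋ = $40,630; SL = ⌊$34,845/2⌋ = $17,422 → take DB $40,630, capped at $34,845. Book value $26,100.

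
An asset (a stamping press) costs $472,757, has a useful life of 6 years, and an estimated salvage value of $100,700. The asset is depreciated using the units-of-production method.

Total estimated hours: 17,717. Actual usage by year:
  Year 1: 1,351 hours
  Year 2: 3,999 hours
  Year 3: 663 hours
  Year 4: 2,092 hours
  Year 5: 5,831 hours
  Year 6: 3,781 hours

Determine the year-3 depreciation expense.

$13,923

Depreciable base = $472,757 − $100,700 = $372,057.
Rate = $372,057 / 17,717 hours = $21 per hour.
Year 1: 1,351 × $21 = $28,371. Book value $444,386.
Year 2: 3,999 × $21 = $83,979. Book value $360,407.
Year 3: 663 × $21 = $13,923. Book value $346,484.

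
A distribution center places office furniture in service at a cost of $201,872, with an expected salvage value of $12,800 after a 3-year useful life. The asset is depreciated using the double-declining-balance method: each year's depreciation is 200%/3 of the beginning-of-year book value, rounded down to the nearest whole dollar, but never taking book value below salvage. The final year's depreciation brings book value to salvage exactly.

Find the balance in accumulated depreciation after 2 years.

$179,441

Depreciable base = $201,872 − $12,800 = $189,072.
Year 1: ⌊$201,872 × 200%/3⌋ = $134,581. Book value $67,291.
Year 2: ⌊$67,291 × 200%/3⌋ = $44,860. Book value $22,431.
Accumulated through year 2 = $201,872 − $22,431 = $179,441.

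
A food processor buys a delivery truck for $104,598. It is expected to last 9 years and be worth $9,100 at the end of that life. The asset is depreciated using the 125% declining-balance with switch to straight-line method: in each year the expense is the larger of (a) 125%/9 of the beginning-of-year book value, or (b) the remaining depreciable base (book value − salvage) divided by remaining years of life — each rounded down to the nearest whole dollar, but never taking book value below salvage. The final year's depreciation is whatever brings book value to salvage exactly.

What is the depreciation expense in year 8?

$9,615

Depreciable base = $104,598 − $9,100 = $95,498.
Year 1: DB = ⌊$104,598 × 125%/9⌋ = $14,527; SL = ⌊$95,498/9⌋ = $10,610 → take DB $14,527. Book value $90,071.
Year 2: DB = ⌊$90,071 × 125%/9⌋ = $12,509; SL = ⌊$80,971/8⌋ = $10,121 → take DB $12,509. Book value $77,562.
Year 3: DB = ⌊$77,562 × 125%/9⌋ = $10,772; SL = ⌊$68,462/7⌋ = $9,780 → take DB $10,772. Book value $66,790.
Year 4: DB = ⌊$66,790 × 125%/9⌋ = $9,276; SL = ⌊$57,690/6⌋ = $9,615 → take SL $9,615. Book value $57,175.
Year 5: DB = ⌊$57,175 × 125%/9⌋ = $7,940; SL = ⌊$48,075/5⌋ = $9,615 → take SL $9,615. Book value $47,560.
Year 6: DB = ⌊$47,560 × 125%/9⌋ = $6,605; SL = ⌊$38,460/4⌋ = $9,615 → take SL $9,615. Book value $37,945.
Year 7: DB = ⌊$37,945 × 125%/9⌋ = $5,270; SL = ⌊$28,845/3⌋ = $9,615 → take SL $9,615. Book value $28,330.
Year 8: DB = ⌊$28,330 × 125%/9⌋ = $3,934; SL = ⌊$19,230/2⌋ = $9,615 → take SL $9,615. Book value $18,715.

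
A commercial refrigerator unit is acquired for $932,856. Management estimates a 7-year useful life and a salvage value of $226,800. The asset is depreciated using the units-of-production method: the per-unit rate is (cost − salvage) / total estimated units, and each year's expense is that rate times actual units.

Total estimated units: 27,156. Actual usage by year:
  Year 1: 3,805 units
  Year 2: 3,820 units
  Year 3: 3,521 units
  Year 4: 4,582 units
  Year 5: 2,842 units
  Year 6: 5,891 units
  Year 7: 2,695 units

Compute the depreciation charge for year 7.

$70,070

Depreciable base = $932,856 − $226,800 = $706,056.
Rate = $706,056 / 27,156 units = $26 per unit.
Year 1: 3,805 × $26 = $98,930. Book value $833,926.
Year 2: 3,820 × $26 = $99,320. Book value $734,606.
Year 3: 3,521 × $26 = $91,546. Book value $643,060.
Year 4: 4,582 × $26 = $119,132. Book value $523,928.
Year 5: 2,842 × $26 = $73,892. Book value $450,036.
Year 6: 5,891 × $26 = $153,166. Book value $296,870.
Year 7: 2,695 × $26 = $70,070. Book value $226,800.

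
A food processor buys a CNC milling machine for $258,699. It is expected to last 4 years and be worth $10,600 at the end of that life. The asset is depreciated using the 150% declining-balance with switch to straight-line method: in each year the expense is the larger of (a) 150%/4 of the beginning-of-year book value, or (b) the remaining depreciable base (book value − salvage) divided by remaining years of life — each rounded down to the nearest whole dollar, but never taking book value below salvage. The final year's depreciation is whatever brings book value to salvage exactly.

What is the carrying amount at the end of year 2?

$101,055

Depreciable base = $258,699 − $10,600 = $248,099.
Year 1: DB = ⌊$258,699 × 150%/4⌋ = $97,012; SL = ⌊$248,099/4⌋ = $62,024 → take DB $97,012. Book value $161,687.
Year 2: DB = ⌊$161,687 × 150%/4⌋ = $60,632; SL = ⌊$151,087/3⌋ = $50,362 → take DB $60,632. Book value $101,055.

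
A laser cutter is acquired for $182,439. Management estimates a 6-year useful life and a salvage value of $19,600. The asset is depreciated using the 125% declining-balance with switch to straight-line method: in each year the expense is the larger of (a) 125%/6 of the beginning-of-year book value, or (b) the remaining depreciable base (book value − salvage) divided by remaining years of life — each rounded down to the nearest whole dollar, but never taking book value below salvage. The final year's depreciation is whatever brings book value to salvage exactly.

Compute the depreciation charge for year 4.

$23,640

Depreciable base = $182,439 − $19,600 = $162,839.
Year 1: DB = ⌊$182,439 × 125%/6⌋ = $38,008; SL = ⌊$162,839/6⌋ = $27,139 → take DB $38,008. Book value $144,431.
Year 2: DB = ⌊$144,431 × 125%/6⌋ = $30,089; SL = ⌊$124,831/5⌋ = $24,966 → take DB $30,089. Book value $114,342.
Year 3: DB = ⌊$114,342 × 125%/6⌋ = $23,821; SL = ⌊$94,742/4⌋ = $23,685 → take DB $23,821. Book value $90,521.
Year 4: DB = ⌊$90,521 × 125%/6⌋ = $18,858; SL = ⌊$70,921/3⌋ = $23,640 → take SL $23,640. Book value $66,881.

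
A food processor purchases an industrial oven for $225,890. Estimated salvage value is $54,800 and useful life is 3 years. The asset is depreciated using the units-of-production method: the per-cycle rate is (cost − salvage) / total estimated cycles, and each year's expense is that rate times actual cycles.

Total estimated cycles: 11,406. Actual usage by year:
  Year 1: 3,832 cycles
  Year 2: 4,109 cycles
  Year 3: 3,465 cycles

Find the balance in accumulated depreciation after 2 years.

$119,115

Depreciable base = $225,890 − $54,800 = $171,090.
Rate = $171,090 / 11,406 cycles = $15 per cycle.
Year 1: 3,832 × $15 = $57,480. Book value $168,410.
Year 2: 4,109 × $15 = $61,635. Book value $106,775.
Accumulated through year 2 = $225,890 − $106,775 = $119,115.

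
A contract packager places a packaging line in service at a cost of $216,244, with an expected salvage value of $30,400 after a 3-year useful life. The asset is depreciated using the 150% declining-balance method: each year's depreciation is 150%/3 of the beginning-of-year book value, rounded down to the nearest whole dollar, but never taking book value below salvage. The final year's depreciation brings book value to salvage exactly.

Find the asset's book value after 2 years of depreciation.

Depreciable base = $216,244 − $30,400 = $185,844.
Year 1: ⌊$216,244 × 150%/3⌋ = $108,122. Book value $108,122.
Year 2: ⌊$108,122 × 150%/3⌋ = $54,061. Book value $54,061.

$54,061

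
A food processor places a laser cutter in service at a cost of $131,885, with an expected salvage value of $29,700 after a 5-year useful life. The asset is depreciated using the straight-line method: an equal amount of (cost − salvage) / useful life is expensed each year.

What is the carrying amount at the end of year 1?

$111,448

Depreciable base = $131,885 − $29,700 = $102,185.
Annual expense = $102,185 / 5 = $20,437.
End of year 1: book value $111,448.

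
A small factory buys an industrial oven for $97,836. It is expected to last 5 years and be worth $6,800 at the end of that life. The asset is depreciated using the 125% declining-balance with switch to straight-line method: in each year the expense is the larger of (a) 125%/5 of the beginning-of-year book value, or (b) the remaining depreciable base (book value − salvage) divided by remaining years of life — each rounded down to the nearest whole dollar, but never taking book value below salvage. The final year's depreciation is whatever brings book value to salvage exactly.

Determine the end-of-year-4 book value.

$22,878

Depreciable base = $97,836 − $6,800 = $91,036.
Year 1: DB = ⌊$97,836 × 125%/5⌋ = $24,459; SL = ⌊$91,036/5⌋ = $18,207 → take DB $24,459. Book value $73,377.
Year 2: DB = ⌊$73,377 × 125%/5⌋ = $18,344; SL = ⌊$66,577/4⌋ = $16,644 → take DB $18,344. Book value $55,033.
Year 3: DB = ⌊$55,033 × 125%/5⌋ = $13,758; SL = ⌊$48,233/3⌋ = $16,077 → take SL $16,077. Book value $38,956.
Year 4: DB = ⌊$38,956 × 125%/5⌋ = $9,739; SL = ⌊$32,156/2⌋ = $16,078 → take SL $16,078. Book value $22,878.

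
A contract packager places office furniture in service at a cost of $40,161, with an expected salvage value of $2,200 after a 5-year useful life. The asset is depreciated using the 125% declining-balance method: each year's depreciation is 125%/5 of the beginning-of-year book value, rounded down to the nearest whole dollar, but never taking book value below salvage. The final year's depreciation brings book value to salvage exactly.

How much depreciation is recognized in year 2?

$7,530

Depreciable base = $40,161 − $2,200 = $37,961.
Year 1: ⌊$40,161 × 125%/5⌋ = $10,040. Book value $30,121.
Year 2: ⌊$30,121 × 125%/5⌋ = $7,530. Book value $22,591.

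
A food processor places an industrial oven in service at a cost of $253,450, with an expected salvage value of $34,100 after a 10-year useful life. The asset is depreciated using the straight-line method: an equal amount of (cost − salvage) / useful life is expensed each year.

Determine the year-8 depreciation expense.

$21,935

Depreciable base = $253,450 − $34,100 = $219,350.
Annual expense = $219,350 / 10 = $21,935.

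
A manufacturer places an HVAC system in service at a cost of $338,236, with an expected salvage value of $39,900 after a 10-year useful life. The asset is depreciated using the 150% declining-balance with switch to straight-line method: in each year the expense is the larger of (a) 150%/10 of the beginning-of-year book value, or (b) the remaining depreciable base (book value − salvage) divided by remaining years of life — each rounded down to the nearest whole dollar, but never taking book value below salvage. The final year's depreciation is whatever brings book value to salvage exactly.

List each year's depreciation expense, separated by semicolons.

$50,735; $43,125; $36,656; $31,158; $26,484; $22,511; $21,916; $21,917; $21,917; $21,917

Depreciable base = $338,236 − $39,900 = $298,336.
Year 1: DB = ⌊$338,236 × 150%/10⌋ = $50,735; SL = ⌊$298,336/10⌋ = $29,833 → take DB $50,735. Book value $287,501.
Year 2: DB = ⌊$287,501 × 150%/10⌋ = $43,125; SL = ⌊$247,601/9⌋ = $27,511 → take DB $43,125. Book value $244,376.
Year 3: DB = ⌊$244,376 × 150%/10⌋ = $36,656; SL = ⌊$204,476/8⌋ = $25,559 → take DB $36,656. Book value $207,720.
Year 4: DB = ⌊$207,720 × 150%/10⌋ = $31,158; SL = ⌊$167,820/7⌋ = $23,974 → take DB $31,158. Book value $176,562.
Year 5: DB = ⌊$176,562 × 150%/10⌋ = $26,484; SL = ⌊$136,662/6⌋ = $22,777 → take DB $26,484. Book value $150,078.
Year 6: DB = ⌊$150,078 × 150%/10⌋ = $22,511; SL = ⌊$110,178/5⌋ = $22,035 → take DB $22,511. Book value $127,567.
Year 7: DB = ⌊$127,567 × 150%/10⌋ = $19,135; SL = ⌊$87,667/4⌋ = $21,916 → take SL $21,916. Book value $105,651.
Year 8: DB = ⌊$105,651 × 150%/10⌋ = $15,847; SL = ⌊$65,751/3⌋ = $21,917 → take SL $21,917. Book value $83,734.
Year 9: DB = ⌊$83,734 × 150%/10⌋ = $12,560; SL = ⌊$43,834/2⌋ = $21,917 → take SL $21,917. Book value $61,817.
Year 10 (final): $61,817 − $39,900 = $21,917. Book value $39,900.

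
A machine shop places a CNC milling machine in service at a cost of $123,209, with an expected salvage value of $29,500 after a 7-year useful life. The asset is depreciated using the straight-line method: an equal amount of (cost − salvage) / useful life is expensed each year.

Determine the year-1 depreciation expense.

$13,387

Depreciable base = $123,209 − $29,500 = $93,709.
Annual expense = $93,709 / 7 = $13,387.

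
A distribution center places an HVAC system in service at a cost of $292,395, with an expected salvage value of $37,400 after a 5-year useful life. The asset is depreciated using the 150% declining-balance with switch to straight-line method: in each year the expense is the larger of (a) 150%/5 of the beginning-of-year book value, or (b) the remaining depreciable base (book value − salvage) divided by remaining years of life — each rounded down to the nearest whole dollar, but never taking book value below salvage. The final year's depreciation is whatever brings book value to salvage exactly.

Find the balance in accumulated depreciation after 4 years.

$223,549

Depreciable base = $292,395 − $37,400 = $254,995.
Year 1: DB = ⌊$292,395 × 150%/5⌋ = $87,718; SL = ⌊$254,995/5⌋ = $50,999 → take DB $87,718. Book value $204,677.
Year 2: DB = ⌊$204,677 × 150%/5⌋ = $61,403; SL = ⌊$167,277/4⌋ = $41,819 → take DB $61,403. Book value $143,274.
Year 3: DB = ⌊$143,274 × 150%/5⌋ = $42,982; SL = ⌊$105,874/3⌋ = $35,291 → take DB $42,982. Book value $100,292.
Year 4: DB = ⌊$100,292 × 150%/5⌋ = $30,087; SL = ⌊$62,892/2⌋ = $31,446 → take SL $31,446. Book value $68,846.
Accumulated through year 4 = $292,395 − $68,846 = $223,549.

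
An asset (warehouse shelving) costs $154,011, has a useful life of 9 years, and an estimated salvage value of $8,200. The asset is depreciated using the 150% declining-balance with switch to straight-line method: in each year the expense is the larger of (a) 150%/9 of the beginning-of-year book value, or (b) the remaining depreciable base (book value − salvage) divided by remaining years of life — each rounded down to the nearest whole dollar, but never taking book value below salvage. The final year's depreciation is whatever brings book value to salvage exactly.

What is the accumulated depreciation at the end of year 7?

Depreciable base = $154,011 − $8,200 = $145,811.
Year 1: DB = ⌊$154,011 × 150%/9⌋ = $25,668; SL = ⌊$145,811/9⌋ = $16,201 → take DB $25,668. Book value $128,343.
Year 2: DB = ⌊$128,343 × 150%/9⌋ = $21,390; SL = ⌊$120,143/8⌋ = $15,017 → take DB $21,390. Book value $106,953.
Year 3: DB = ⌊$106,953 × 150%/9⌋ = $17,825; SL = ⌊$98,753/7⌋ = $14,107 → take DB $17,825. Book value $89,128.
Year 4: DB = ⌊$89,128 × 150%/9⌋ = $14,854; SL = ⌊$80,928/6⌋ = $13,488 → take DB $14,854. Book value $74,274.
Year 5: DB = ⌊$74,274 × 150%/9⌋ = $12,379; SL = ⌊$66,074/5⌋ = $13,214 → take SL $13,214. Book value $61,060.
Year 6: DB = ⌊$61,060 × 150%/9⌋ = $10,176; SL = ⌊$52,860/4⌋ = $13,215 → take SL $13,215. Book value $47,845.
Year 7: DB = ⌊$47,845 × 150%/9⌋ = $7,974; SL = ⌊$39,645/3⌋ = $13,215 → take SL $13,215. Book value $34,630.
Accumulated through year 7 = $154,011 − $34,630 = $119,381.

$119,381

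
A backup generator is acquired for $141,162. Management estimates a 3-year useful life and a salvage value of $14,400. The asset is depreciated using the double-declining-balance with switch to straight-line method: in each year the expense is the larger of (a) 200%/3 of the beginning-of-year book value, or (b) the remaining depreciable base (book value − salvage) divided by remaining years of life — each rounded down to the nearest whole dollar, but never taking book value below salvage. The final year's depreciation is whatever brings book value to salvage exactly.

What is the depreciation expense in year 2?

Depreciable base = $141,162 − $14,400 = $126,762.
Year 1: DB = ⌊$141,162 × 200%/3⌋ = $94,108; SL = ⌊$126,762/3⌋ = $42,254 → take DB $94,108. Book value $47,054.
Year 2: DB = ⌊$47,054 × 200%/3⌋ = $31,369; SL = ⌊$32,654/2⌋ = $16,327 → take DB $31,369. Book value $15,685.

$31,369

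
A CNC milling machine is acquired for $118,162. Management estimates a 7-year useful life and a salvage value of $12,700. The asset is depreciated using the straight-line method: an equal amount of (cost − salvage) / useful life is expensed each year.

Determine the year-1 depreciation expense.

$15,066

Depreciable base = $118,162 − $12,700 = $105,462.
Annual expense = $105,462 / 7 = $15,066.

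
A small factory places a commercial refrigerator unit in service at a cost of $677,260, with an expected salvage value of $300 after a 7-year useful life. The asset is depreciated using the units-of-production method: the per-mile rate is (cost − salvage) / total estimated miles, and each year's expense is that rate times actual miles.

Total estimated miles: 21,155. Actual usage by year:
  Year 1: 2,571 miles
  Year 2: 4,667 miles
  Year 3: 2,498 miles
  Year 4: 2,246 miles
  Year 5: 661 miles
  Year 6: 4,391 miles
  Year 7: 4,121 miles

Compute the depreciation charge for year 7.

$131,872

Depreciable base = $677,260 − $300 = $676,960.
Rate = $676,960 / 21,155 miles = $32 per mile.
Year 1: 2,571 × $32 = $82,272. Book value $594,988.
Year 2: 4,667 × $32 = $149,344. Book value $445,644.
Year 3: 2,498 × $32 = $79,936. Book value $365,708.
Year 4: 2,246 × $32 = $71,872. Book value $293,836.
Year 5: 661 × $32 = $21,152. Book value $272,684.
Year 6: 4,391 × $32 = $140,512. Book value $132,172.
Year 7: 4,121 × $32 = $131,872. Book value $300.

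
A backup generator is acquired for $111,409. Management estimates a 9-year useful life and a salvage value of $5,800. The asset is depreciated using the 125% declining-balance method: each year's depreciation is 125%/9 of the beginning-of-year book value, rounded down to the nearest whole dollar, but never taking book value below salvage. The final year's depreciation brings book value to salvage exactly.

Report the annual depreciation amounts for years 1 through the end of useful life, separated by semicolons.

$15,473; $13,324; $11,473; $9,880; $8,508; $7,326; $6,309; $5,432; $27,884

Depreciable base = $111,409 − $5,800 = $105,609.
Year 1: ⌊$111,409 × 125%/9⌋ = $15,473. Book value $95,936.
Year 2: ⌊$95,936 × 125%/9⌋ = $13,324. Book value $82,612.
Year 3: ⌊$82,612 × 125%/9⌋ = $11,473. Book value $71,139.
Year 4: ⌊$71,139 × 125%/9⌋ = $9,880. Book value $61,259.
Year 5: ⌊$61,259 × 125%/9⌋ = $8,508. Book value $52,751.
Year 6: ⌊$52,751 × 125%/9⌋ = $7,326. Book value $45,425.
Year 7: ⌊$45,425 × 125%/9⌋ = $6,309. Book value $39,116.
Year 8: ⌊$39,116 × 125%/9⌋ = $5,432. Book value $33,684.
Year 9 (final): $33,684 − $5,800 = $27,884. Book value $5,800.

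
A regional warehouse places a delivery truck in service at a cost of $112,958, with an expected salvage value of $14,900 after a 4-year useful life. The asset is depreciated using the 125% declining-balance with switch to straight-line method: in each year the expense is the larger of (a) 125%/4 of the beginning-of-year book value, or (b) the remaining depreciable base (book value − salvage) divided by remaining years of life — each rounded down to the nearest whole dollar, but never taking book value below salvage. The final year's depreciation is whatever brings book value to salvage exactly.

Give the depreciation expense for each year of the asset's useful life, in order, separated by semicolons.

Depreciable base = $112,958 − $14,900 = $98,058.
Year 1: DB = ⌊$112,958 × 125%/4⌋ = $35,299; SL = ⌊$98,058/4⌋ = $24,514 → take DB $35,299. Book value $77,659.
Year 2: DB = ⌊$77,659 × 125%/4⌋ = $24,268; SL = ⌊$62,759/3⌋ = $20,919 → take DB $24,268. Book value $53,391.
Year 3: DB = ⌊$53,391 × 125%/4⌋ = $16,684; SL = ⌊$38,491/2⌋ = $19,245 → take SL $19,245. Book value $34,146.
Year 4 (final): $34,146 − $14,900 = $19,246. Book value $14,900.

$35,299; $24,268; $19,245; $19,246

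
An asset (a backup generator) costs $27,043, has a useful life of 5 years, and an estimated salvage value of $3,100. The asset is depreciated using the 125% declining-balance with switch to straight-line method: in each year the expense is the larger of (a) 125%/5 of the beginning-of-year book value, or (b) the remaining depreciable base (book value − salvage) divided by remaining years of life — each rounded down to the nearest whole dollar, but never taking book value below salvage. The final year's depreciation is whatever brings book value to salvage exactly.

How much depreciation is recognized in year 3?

Depreciable base = $27,043 − $3,100 = $23,943.
Year 1: DB = ⌊$27,043 × 125%/5⌋ = $6,760; SL = ⌊$23,943/5⌋ = $4,788 → take DB $6,760. Book value $20,283.
Year 2: DB = ⌊$20,283 × 125%/5⌋ = $5,070; SL = ⌊$17,183/4⌋ = $4,295 → take DB $5,070. Book value $15,213.
Year 3: DB = ⌊$15,213 × 125%/5⌋ = $3,803; SL = ⌊$12,113/3⌋ = $4,037 → take SL $4,037. Book value $11,176.

$4,037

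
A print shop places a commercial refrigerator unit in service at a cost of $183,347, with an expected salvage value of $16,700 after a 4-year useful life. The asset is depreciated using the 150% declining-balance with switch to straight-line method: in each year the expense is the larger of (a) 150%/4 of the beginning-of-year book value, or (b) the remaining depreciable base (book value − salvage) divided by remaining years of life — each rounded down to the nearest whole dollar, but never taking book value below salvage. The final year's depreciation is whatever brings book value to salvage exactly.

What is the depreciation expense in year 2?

$42,972

Depreciable base = $183,347 − $16,700 = $166,647.
Year 1: DB = ⌊$183,347 × 150%/4⌋ = $68,755; SL = ⌊$166,647/4⌋ = $41,661 → take DB $68,755. Book value $114,592.
Year 2: DB = ⌊$114,592 × 150%/4⌋ = $42,972; SL = ⌊$97,892/3⌋ = $32,630 → take DB $42,972. Book value $71,620.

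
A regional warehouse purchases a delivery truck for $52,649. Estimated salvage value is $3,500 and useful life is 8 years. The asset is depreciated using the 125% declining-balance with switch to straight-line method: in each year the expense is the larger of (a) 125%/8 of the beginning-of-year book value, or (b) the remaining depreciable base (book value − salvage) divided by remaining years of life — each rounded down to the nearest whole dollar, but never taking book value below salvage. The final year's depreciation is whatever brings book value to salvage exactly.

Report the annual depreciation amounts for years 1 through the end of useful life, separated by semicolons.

Depreciable base = $52,649 − $3,500 = $49,149.
Year 1: DB = ⌊$52,649 × 125%/8⌋ = $8,226; SL = ⌊$49,149/8⌋ = $6,143 → take DB $8,226. Book value $44,423.
Year 2: DB = ⌊$44,423 × 125%/8⌋ = $6,941; SL = ⌊$40,923/7⌋ = $5,846 → take DB $6,941. Book value $37,482.
Year 3: DB = ⌊$37,482 × 125%/8⌋ = $5,856; SL = ⌊$33,982/6⌋ = $5,663 → take DB $5,856. Book value $31,626.
Year 4: DB = ⌊$31,626 × 125%/8⌋ = $4,941; SL = ⌊$28,126/5⌋ = $5,625 → take SL $5,625. Book value $26,001.
Year 5: DB = ⌊$26,001 × 125%/8⌋ = $4,062; SL = ⌊$22,501/4⌋ = $5,625 → take SL $5,625. Book value $20,376.
Year 6: DB = ⌊$20,376 × 125%/8⌋ = $3,183; SL = ⌊$16,876/3⌋ = $5,625 → take SL $5,625. Book value $14,751.
Year 7: DB = ⌊$14,751 × 125%/8⌋ = $2,304; SL = ⌊$11,251/2⌋ = $5,625 → take SL $5,625. Book value $9,126.
Year 8 (final): $9,126 − $3,500 = $5,626. Book value $3,500.

$8,226; $6,941; $5,856; $5,625; $5,625; $5,625; $5,625; $5,626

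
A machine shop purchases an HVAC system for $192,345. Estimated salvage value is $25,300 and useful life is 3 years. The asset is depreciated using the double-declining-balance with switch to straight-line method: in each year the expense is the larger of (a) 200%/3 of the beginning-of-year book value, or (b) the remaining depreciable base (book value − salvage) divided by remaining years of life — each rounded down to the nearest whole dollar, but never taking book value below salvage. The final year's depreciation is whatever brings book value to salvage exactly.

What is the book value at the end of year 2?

$25,300

Depreciable base = $192,345 − $25,300 = $167,045.
Year 1: DB = ⌊$192,345 × 200%/3⌋ = $128,230; SL = ⌊$167,045/3⌋ = $55,681 → take DB $128,230. Book value $64,115.
Year 2: DB = ⌊$64,115 × 200%/3⌋ = $42,743; SL = ⌊$38,815/2⌋ = $19,407 → take DB $42,743, capped at $38,815. Book value $25,300.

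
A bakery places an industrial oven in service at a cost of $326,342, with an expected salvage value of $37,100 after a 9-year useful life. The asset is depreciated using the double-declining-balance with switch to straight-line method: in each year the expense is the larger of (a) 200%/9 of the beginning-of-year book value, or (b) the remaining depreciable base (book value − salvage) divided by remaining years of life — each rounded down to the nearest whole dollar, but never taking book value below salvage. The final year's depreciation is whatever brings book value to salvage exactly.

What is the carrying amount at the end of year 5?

Depreciable base = $326,342 − $37,100 = $289,242.
Year 1: DB = ⌊$326,342 × 200%/9⌋ = $72,520; SL = ⌊$289,242/9⌋ = $32,138 → take DB $72,520. Book value $253,822.
Year 2: DB = ⌊$253,822 × 200%/9⌋ = $56,404; SL = ⌊$216,722/8⌋ = $27,090 → take DB $56,404. Book value $197,418.
Year 3: DB = ⌊$197,418 × 200%/9⌋ = $43,870; SL = ⌊$160,318/7⌋ = $22,902 → take DB $43,870. Book value $153,548.
Year 4: DB = ⌊$153,548 × 200%/9⌋ = $34,121; SL = ⌊$116,448/6⌋ = $19,408 → take DB $34,121. Book value $119,427.
Year 5: DB = ⌊$119,427 × 200%/9⌋ = $26,539; SL = ⌊$82,327/5⌋ = $16,465 → take DB $26,539. Book value $92,888.

$92,888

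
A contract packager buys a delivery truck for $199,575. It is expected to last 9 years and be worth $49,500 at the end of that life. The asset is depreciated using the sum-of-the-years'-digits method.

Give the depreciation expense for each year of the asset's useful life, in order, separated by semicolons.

Depreciable base = $199,575 − $49,500 = $150,075.
Sum of the years' digits = 9+8+7+6+5+4+3+2+1 = 45.
Year 1: $150,075 × 9/45 = $30,015. Book value $169,560.
Year 2: $150,075 × 8/45 = $26,680. Book value $142,880.
Year 3: $150,075 × 7/45 = $23,345. Book value $119,535.
Year 4: $150,075 × 6/45 = $20,010. Book value $99,525.
Year 5: $150,075 × 5/45 = $16,675. Book value $82,850.
Year 6: $150,075 × 4/45 = $13,340. Book value $69,510.
Year 7: $150,075 × 3/45 = $10,005. Book value $59,505.
Year 8: $150,075 × 2/45 = $6,670. Book value $52,835.
Year 9: $150,075 × 1/45 = $3,335. Book value $49,500.

$30,015; $26,680; $23,345; $20,010; $16,675; $13,340; $10,005; $6,670; $3,335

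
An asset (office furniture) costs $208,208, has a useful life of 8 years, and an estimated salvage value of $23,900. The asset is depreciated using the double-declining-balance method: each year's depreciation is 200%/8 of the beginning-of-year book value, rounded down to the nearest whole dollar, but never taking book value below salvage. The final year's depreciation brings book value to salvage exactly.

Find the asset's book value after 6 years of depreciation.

$37,058

Depreciable base = $208,208 − $23,900 = $184,308.
Year 1: ⌊$208,208 × 200%/8⌋ = $52,052. Book value $156,156.
Year 2: ⌊$156,156 × 200%/8⌋ = $39,039. Book value $117,117.
Year 3: ⌊$117,117 × 200%/8⌋ = $29,279. Book value $87,838.
Year 4: ⌊$87,838 × 200%/8⌋ = $21,959. Book value $65,879.
Year 5: ⌊$65,879 × 200%/8⌋ = $16,469. Book value $49,410.
Year 6: ⌊$49,410 × 200%/8⌋ = $12,352. Book value $37,058.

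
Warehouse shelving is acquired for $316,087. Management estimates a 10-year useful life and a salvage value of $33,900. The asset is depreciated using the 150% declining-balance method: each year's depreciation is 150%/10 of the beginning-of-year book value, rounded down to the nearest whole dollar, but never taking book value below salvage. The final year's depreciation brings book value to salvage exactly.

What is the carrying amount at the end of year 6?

Depreciable base = $316,087 − $33,900 = $282,187.
Year 1: ⌊$316,087 × 150%/10⌋ = $47,413. Book value $268,674.
Year 2: ⌊$268,674 × 150%/10⌋ = $40,301. Book value $228,373.
Year 3: ⌊$228,373 × 150%/10⌋ = $34,255. Book value $194,118.
Year 4: ⌊$194,118 × 150%/10⌋ = $29,117. Book value $165,001.
Year 5: ⌊$165,001 × 150%/10⌋ = $24,750. Book value $140,251.
Year 6: ⌊$140,251 × 150%/10⌋ = $21,037. Book value $119,214.

$119,214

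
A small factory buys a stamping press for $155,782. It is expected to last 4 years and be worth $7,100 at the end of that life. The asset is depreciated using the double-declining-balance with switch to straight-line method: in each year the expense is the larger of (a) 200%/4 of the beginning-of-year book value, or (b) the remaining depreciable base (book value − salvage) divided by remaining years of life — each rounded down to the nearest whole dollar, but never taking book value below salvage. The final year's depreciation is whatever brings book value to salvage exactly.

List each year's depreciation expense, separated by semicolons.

Depreciable base = $155,782 − $7,100 = $148,682.
Year 1: DB = ⌊$155,782 × 200%/4⌋ = $77,891; SL = ⌊$148,682/4⌋ = $37,170 → take DB $77,891. Book value $77,891.
Year 2: DB = ⌊$77,891 × 200%/4⌋ = $38,945; SL = ⌊$70,791/3⌋ = $23,597 → take DB $38,945. Book value $38,946.
Year 3: DB = ⌊$38,946 × 200%/4⌋ = $19,473; SL = ⌊$31,846/2⌋ = $15,923 → take DB $19,473. Book value $19,473.
Year 4 (final): $19,473 − $7,100 = $12,373. Book value $7,100.

$77,891; $38,945; $19,473; $12,373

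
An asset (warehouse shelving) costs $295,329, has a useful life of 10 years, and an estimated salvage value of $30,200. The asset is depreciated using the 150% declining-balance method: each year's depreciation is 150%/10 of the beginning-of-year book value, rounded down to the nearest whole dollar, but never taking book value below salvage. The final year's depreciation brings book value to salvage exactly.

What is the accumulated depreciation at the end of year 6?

Depreciable base = $295,329 − $30,200 = $265,129.
Year 1: ⌊$295,329 × 150%/10⌋ = $44,299. Book value $251,030.
Year 2: ⌊$251,030 × 150%/10⌋ = $37,654. Book value $213,376.
Year 3: ⌊$213,376 × 150%/10⌋ = $32,006. Book value $181,370.
Year 4: ⌊$181,370 × 150%/10⌋ = $27,205. Book value $154,165.
Year 5: ⌊$154,165 × 150%/10⌋ = $23,124. Book value $131,041.
Year 6: ⌊$131,041 × 150%/10⌋ = $19,656. Book value $111,385.
Accumulated through year 6 = $295,329 − $111,385 = $183,944.

$183,944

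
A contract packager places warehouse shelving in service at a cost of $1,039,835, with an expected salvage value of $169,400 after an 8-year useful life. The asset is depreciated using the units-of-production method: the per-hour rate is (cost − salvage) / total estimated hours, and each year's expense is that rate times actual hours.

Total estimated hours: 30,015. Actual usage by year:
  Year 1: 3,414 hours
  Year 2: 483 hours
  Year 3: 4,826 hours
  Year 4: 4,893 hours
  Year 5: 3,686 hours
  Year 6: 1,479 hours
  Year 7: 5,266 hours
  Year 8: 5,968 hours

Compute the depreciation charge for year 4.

Depreciable base = $1,039,835 − $169,400 = $870,435.
Rate = $870,435 / 30,015 hours = $29 per hour.
Year 1: 3,414 × $29 = $99,006. Book value $940,829.
Year 2: 483 × $29 = $14,007. Book value $926,822.
Year 3: 4,826 × $29 = $139,954. Book value $786,868.
Year 4: 4,893 × $29 = $141,897. Book value $644,971.

$141,897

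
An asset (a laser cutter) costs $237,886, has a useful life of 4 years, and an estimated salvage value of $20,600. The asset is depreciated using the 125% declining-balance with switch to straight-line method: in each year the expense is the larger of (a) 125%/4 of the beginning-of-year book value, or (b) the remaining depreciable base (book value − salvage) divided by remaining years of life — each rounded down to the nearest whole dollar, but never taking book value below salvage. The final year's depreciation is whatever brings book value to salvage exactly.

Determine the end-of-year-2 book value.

$112,439

Depreciable base = $237,886 − $20,600 = $217,286.
Year 1: DB = ⌊$237,886 × 125%/4⌋ = $74,339; SL = ⌊$217,286/4⌋ = $54,321 → take DB $74,339. Book value $163,547.
Year 2: DB = ⌊$163,547 × 125%/4⌋ = $51,108; SL = ⌊$142,947/3⌋ = $47,649 → take DB $51,108. Book value $112,439.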